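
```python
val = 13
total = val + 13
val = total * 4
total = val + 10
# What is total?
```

Trace:
`val = 13` → val = 13
`total = val + 13` → total = 26
`val = total * 4` → val = 104
`total = val + 10` → total = 114
So total = 114

Answer: 114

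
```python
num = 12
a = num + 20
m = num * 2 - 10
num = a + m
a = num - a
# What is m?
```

Trace:
`num = 12` → num = 12
`a = num + 20` → a = 32
`m = num * 2 - 10` → m = 14
`num = a + m` → num = 46
`a = num - a` → a = 14
So m = 14

Answer: 14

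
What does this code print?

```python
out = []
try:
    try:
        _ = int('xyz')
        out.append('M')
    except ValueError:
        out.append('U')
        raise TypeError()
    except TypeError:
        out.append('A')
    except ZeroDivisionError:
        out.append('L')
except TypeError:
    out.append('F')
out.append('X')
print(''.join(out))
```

Execution trace: 'U' (inner except ValueError) → 'F' (outer except TypeError) → 'X' (after the try/except). Output: UFX

Answer: UFX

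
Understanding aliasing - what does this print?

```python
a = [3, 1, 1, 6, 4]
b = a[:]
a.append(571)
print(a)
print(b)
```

Key concept: slice [:] creates copy.
Step by step:
`a = [3, 1, 1, 6, 4]` → a = [3, 1, 1, 6, 4]
`b = a[:]` → b = [3, 1, 1, 6, 4]
`a.append(571)` → a = [3, 1, 1, 6, 4, 571]
`print(a)` → prints [3, 1, 1, 6, 4, 571]
`print(b)` → prints [3, 1, 1, 6, 4]

Answer:
[3, 1, 1, 6, 4, 571]
[3, 1, 1, 6, 4]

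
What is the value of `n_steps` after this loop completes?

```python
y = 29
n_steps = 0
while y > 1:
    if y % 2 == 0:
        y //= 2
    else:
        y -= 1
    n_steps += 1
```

Steps to reduce 29 to 1
`n_steps` takes the values: 0 → 1 → 2 → 3 → 4 → 5 → 6 → 7

Answer: 7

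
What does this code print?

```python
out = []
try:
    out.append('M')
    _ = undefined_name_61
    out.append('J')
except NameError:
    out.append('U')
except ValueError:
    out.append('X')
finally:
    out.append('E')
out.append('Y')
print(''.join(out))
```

Execution trace: 'M' (try body) → 'U' (except NameError) → 'E' (finally) → 'Y' (after the try/except). Output: MUEY

Answer: MUEY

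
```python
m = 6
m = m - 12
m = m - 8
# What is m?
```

Trace:
`m = 6` → m = 6
`m = m - 12` → m = -6
`m = m - 8` → m = -14
So m = -14

Answer: -14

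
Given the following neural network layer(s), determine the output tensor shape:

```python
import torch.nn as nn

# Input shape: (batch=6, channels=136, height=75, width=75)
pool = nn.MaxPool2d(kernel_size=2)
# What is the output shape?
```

Input: (6, 136, 75, 75) -> Output: (6, 136, 37, 37)

Answer: (6, 136, 37, 37)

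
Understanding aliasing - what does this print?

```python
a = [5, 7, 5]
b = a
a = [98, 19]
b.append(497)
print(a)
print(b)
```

Key concept: rebinding vs mutation: a is rebound to a new list, b still points at the original.
Step by step:
`a = [5, 7, 5]` → a = [5, 7, 5]
`b = a` → b = [5, 7, 5] (same object as a)
`a = [98, 19]` → a = [98, 19]
`b.append(497)` → b = [5, 7, 5, 497]
`print(a)` → prints [98, 19]
`print(b)` → prints [5, 7, 5, 497]

Answer:
[98, 19]
[5, 7, 5, 497]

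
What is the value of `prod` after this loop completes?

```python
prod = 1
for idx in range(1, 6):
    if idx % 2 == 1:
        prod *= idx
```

Product of odd numbers 1 to 5
`prod` takes the values: 1 → 3 → 15

Answer: 15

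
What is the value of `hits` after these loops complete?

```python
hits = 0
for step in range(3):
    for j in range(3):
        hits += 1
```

3 * 3 = 9
`hits` takes the values: 0 → 1 → 2 → 3 → 4 → 5 → 6 → 7 → 8 → 9

Answer: 9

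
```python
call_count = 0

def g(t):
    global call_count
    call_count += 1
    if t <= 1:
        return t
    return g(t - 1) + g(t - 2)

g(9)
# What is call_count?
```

Calls(t) = 1 + Calls(t-1) + Calls(t-2); Calls(0)=Calls(1)=1. For t=9 this gives 109.

Answer: 109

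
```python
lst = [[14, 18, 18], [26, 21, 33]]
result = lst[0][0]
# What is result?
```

Trace:
`lst = [[14, 18, 18], [26, 21, 33]]` → lst = [[14, 18, 18], [26, 21, 33]]
`result = lst[0][0]` → result = 14
So result = 14

Answer: 14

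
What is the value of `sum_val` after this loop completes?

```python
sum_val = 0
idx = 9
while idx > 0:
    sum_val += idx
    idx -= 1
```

Sum 9 down to 1
`sum_val` takes the values: 0 → 9 → 17 → 24 → 30 → 35 → 39 → 42 → 44 → 45

Answer: 45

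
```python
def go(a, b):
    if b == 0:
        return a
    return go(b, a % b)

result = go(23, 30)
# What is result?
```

go(23, 30) -> go(30, 23) -> go(23, 7) -> go(7, 2) -> go(2, 1) -> go(1, 0) -> 1

Answer: 1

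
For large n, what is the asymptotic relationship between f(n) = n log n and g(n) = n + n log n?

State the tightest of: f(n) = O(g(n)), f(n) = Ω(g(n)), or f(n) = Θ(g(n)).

n log n vs n + n log n: f(n) = Θ(g(n)) — they are asymptotically equivalent (the n term is dominated).

Answer: f(n) = Θ(g(n)) — they are asymptotically equivalent (the n term is dominated).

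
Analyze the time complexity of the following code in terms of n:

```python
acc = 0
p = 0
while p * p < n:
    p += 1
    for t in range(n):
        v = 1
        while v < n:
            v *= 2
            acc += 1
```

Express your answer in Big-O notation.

Each loop level contributes: √n × n × log n. Multiplying the contributions gives O(n√n log n).

Answer: O(n√n log n)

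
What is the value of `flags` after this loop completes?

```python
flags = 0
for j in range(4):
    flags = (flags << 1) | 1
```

Build 4 consecutive 1-bits: 0b1111
`flags` takes the values: 0 → 1 → 3 → 7 → 15

Answer: 15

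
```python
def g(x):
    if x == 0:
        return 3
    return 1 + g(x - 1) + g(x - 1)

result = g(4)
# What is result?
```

g(x) = 1 + 2·g(x-1), g(0)=3. Closed form: (3+1)·2^4 - 1 = 63.

Answer: 63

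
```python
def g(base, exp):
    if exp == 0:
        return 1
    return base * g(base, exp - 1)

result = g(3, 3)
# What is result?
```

g(3, 3) = 3 * 3 * 3 = 27

Answer: 27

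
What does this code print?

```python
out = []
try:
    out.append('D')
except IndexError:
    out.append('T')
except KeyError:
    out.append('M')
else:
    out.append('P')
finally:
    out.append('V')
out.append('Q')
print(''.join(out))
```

Execution trace: 'D' (try body, no exception) → 'P' (else) → 'V' (finally) → 'Q' (after the try/except). Output: DPVQ

Answer: DPVQ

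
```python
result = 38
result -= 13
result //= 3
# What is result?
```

Trace:
`result = 38` → result = 38
`result -= 13` → result = 25
`result //= 3` → result = 8
So result = 8

Answer: 8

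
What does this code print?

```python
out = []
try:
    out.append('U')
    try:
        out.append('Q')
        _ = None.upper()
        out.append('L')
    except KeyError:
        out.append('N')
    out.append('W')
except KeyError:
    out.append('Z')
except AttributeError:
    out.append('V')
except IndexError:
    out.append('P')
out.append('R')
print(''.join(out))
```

Execution trace: 'U' (try body) → 'Q' (inner try body) → 'V' (except AttributeError) → 'R' (after the try/except). Output: UQVR

Answer: UQVR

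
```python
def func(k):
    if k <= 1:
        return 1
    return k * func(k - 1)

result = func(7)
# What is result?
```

func(7) = 7 * 6 * 5 * 4 * 3 * 2 * 1 = 5040

Answer: 5040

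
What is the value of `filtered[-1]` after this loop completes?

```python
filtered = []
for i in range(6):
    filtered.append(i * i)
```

Last element of squares 0 to 5
`filtered` takes the values: [] → [0] → [0, 1] → [0, 1, 4] → [0, 1, 4, 9] → [0, 1, 4, 9, 16] → [0, 1, 4, 9, 16, 25]
So `filtered[-1]` = 25

Answer: 25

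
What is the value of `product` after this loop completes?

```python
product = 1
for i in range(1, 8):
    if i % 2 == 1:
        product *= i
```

Product of odd numbers 1 to 7
`product` takes the values: 1 → 3 → 15 → 105

Answer: 105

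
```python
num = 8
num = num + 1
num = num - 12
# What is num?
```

Trace:
`num = 8` → num = 8
`num = num + 1` → num = 9
`num = num - 12` → num = -3
So num = -3

Answer: -3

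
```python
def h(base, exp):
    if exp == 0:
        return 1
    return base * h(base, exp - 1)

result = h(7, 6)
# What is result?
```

h(7, 6) = 7 * 7 * 7 * 7 * 7 * 7 = 117649

Answer: 117649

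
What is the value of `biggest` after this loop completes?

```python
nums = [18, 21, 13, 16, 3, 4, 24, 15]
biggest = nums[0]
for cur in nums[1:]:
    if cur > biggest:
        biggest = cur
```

Maximum of [18, 21, 13, 16, 3, 4, 24, 15]
`biggest` takes the values: 18 → 21 → 24

Answer: 24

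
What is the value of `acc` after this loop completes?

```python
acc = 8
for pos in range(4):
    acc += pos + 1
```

Start at 8, add 1 to 4 = 18
`acc` takes the values: 8 → 9 → 11 → 14 → 18

Answer: 18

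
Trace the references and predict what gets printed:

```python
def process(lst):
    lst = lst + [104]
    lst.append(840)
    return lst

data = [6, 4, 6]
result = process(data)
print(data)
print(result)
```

Key concept: rebinding parameter vs mutation.
Step by step:
`data = [6, 4, 6]` → data = [6, 4, 6]
`result = process(data)` → result = [6, 4, 6, 104, 840]
`print(data)` → prints [6, 4, 6]
`print(result)` → prints [6, 4, 6, 104, 840]

Answer:
[6, 4, 6]
[6, 4, 6, 104, 840]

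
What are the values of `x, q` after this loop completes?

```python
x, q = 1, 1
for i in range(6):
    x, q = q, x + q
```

Fibonacci: after 6 iterations
`x, q` takes the values: (1, 1) → (1, 2) → (2, 3) → (3, 5) → (5, 8) → (8, 13) → (13, 21)

Answer: 13, 21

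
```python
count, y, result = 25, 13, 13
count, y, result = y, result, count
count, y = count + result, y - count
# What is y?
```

Trace:
`count, y, result = 25, 13, 13` → count = 25; y = 13; result = 13
`count, y, result = y, result, count` → count = 13; y = 13; result = 25
`count, y = count + result, y - count` → count = 38; y = 0
So y = 0

Answer: 0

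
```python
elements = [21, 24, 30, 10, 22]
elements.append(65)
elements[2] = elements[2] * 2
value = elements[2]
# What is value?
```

Trace:
`elements = [21, 24, 30, 10, 22]` → elements = [21, 24, 30, 10, 22]
`elements.append(65)` → elements = [21, 24, 30, 10, 22, 65]
`elements[2] = elements[2] * 2` → elements = [21, 24, 60, 10, 22, 65]
`value = elements[2]` → value = 60
So value = 60

Answer: 60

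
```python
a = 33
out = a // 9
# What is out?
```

Trace:
`a = 33` → a = 33
`out = a // 9` → out = 3
So out = 3

Answer: 3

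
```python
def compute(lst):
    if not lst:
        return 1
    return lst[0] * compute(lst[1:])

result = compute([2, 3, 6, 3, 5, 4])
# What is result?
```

Product over [2, 3, 6, 3, 5, 4] = 2 * 3 * 6 * 3 * 5 * 4 = 2160

Answer: 2160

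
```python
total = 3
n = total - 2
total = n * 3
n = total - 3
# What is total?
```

Trace:
`total = 3` → total = 3
`n = total - 2` → n = 1
`total = n * 3` → total = 3
`n = total - 3` → n = 0
So total = 3

Answer: 3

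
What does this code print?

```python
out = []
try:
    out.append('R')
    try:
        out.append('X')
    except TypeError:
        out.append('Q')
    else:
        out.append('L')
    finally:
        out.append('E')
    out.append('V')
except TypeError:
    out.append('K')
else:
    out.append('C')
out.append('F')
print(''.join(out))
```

Execution trace: 'R' (try body) → 'X' (inner try body, no exception) → 'L' (inner else) → 'E' (inner finally) → 'V' (try body, no exception) → 'C' (else) → 'F' (after the try/except). Output: RXLEVCF

Answer: RXLEVCF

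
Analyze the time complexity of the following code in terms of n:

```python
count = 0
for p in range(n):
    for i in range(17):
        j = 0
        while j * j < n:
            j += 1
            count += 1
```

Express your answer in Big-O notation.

Each loop level contributes: n × 1 × √n. Multiplying the contributions gives O(n√n).

Answer: O(n√n)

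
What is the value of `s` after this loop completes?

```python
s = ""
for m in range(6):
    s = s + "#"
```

Repeat '#' 6 times
`s` takes the values: "" → "#" → "##" → "###" → "####" → "#####" → "######"

Answer: "######"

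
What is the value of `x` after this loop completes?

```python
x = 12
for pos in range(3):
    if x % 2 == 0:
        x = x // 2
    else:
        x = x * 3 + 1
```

Collatz-style transformation from 12
`x` takes the values: 12 → 6 → 3 → 10

Answer: 10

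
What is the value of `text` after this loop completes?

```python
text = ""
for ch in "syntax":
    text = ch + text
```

Reverse 'syntax'
`text` takes the values: "" → "s" → "ys" → "nys" → "tnys" → "atnys" → "xatnys"

Answer: "xatnys"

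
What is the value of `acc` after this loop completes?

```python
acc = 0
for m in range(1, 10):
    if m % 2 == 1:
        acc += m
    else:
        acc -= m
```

Add odd, subtract even
`acc` takes the values: 0 → 1 → -1 → 2 → -2 → 3 → -3 → 4 → -4 → 5

Answer: 5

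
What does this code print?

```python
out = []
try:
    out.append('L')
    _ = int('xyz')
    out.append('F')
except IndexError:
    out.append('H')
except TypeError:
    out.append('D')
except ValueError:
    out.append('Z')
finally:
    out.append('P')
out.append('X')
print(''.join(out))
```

Execution trace: 'L' (try body) → 'Z' (except ValueError) → 'P' (finally) → 'X' (after the try/except). Output: LZPX

Answer: LZPX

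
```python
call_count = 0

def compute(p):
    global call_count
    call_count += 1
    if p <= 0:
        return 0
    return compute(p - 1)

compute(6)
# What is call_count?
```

Linear recursion stepping by 1: 7 calls from p=6 down to ≤0.

Answer: 7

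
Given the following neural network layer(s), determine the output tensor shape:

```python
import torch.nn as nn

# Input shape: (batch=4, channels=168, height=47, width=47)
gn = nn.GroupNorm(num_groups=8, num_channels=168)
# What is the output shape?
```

Input: (4, 168, 47, 47) -> Output: (4, 168, 47, 47)

Answer: (4, 168, 47, 47)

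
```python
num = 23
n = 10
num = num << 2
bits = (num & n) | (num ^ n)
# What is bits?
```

Trace:
`num = 23` → num = 23
`n = 10` → n = 10
`num = num << 2` → num = 92
`bits = (num & n) | (num ^ n)` → bits = 94
So bits = 94

Answer: 94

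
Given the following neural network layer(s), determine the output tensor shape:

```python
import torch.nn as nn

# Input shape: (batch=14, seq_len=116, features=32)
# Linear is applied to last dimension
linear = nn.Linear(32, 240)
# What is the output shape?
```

Input: (14, 116, 32) -> Output: (14, 116, 240)

Answer: (14, 116, 240)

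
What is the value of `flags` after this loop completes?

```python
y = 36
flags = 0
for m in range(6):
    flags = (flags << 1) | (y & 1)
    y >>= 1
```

Reverse lowest 6 bits of 36
`flags` takes the values: 0 → 1 → 2 → 4 → 9

Answer: 9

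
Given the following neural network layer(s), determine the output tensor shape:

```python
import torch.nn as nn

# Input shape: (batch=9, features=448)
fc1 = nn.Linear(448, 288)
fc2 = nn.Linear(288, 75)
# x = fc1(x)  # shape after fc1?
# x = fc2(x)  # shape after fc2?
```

Input: (9, 448) -> after fc1: (9, 288) -> Output: (9, 75)

Answer: (9, 75)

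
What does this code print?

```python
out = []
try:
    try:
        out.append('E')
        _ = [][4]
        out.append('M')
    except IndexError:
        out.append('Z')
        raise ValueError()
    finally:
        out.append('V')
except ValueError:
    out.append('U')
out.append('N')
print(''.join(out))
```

Execution trace: 'E' (try body) → 'Z' (except IndexError) → 'V' (finally) → 'U' (outer except ValueError) → 'N' (after the try/except). Output: EZVUN

Answer: EZVUN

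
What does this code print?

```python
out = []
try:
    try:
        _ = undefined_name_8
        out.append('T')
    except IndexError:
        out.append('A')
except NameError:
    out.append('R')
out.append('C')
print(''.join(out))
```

Execution trace: 'R' (outer except NameError) → 'C' (after the try/except). Output: RC

Answer: RC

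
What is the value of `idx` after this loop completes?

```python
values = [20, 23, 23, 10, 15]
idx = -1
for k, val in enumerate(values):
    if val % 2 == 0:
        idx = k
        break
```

First even number index in [20, 23, 23, 10, 15]
`idx` takes the values: -1 → 0

Answer: 0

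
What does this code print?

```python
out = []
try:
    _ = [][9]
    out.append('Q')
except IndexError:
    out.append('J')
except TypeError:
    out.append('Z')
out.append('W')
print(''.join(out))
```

Execution trace: 'J' (except IndexError) → 'W' (after the try/except). Output: JW

Answer: JW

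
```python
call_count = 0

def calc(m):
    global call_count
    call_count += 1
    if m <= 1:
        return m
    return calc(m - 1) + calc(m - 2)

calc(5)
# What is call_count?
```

Calls(m) = 1 + Calls(m-1) + Calls(m-2); Calls(0)=Calls(1)=1. For m=5 this gives 15.

Answer: 15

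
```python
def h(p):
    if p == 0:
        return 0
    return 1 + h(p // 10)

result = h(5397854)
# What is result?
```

Count of digits of 5397854: 7

Answer: 7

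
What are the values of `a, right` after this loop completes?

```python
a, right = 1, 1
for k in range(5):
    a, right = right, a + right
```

Fibonacci: after 5 iterations
`a, right` takes the values: (1, 1) → (1, 2) → (2, 3) → (3, 5) → (5, 8) → (8, 13)

Answer: 8, 13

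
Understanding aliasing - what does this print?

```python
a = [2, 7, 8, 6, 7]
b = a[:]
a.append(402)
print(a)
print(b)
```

Key concept: slice [:] creates copy.
Step by step:
`a = [2, 7, 8, 6, 7]` → a = [2, 7, 8, 6, 7]
`b = a[:]` → b = [2, 7, 8, 6, 7]
`a.append(402)` → a = [2, 7, 8, 6, 7, 402]
`print(a)` → prints [2, 7, 8, 6, 7, 402]
`print(b)` → prints [2, 7, 8, 6, 7]

Answer:
[2, 7, 8, 6, 7, 402]
[2, 7, 8, 6, 7]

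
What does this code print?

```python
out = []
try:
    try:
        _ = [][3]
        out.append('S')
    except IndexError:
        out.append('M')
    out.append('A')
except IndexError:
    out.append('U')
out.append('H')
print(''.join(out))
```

Execution trace: 'M' (inner except IndexError) → 'A' (try body, no exception) → 'H' (after the try/except). Output: MAH

Answer: MAH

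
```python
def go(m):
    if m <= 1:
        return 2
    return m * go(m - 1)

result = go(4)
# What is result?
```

go(4) = 4 * 3 * 2 * 2 = 48

Answer: 48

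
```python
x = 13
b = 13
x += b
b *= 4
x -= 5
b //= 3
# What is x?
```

Trace:
`x = 13` → x = 13
`b = 13` → b = 13
`x += b` → x = 26
`b *= 4` → b = 52
`x -= 5` → x = 21
`b //= 3` → b = 17
So x = 21

Answer: 21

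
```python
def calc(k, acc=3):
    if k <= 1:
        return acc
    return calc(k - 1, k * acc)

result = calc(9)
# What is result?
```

Accumulator trace (n, acc): (9, 3) -> (8, 27) -> (7, 216) -> (6, 1512) -> (5, 9072) -> (4, 45360) -> (3, 181440) -> (2, 544320) -> (1, 1088640) -> return 1088640

Answer: 1088640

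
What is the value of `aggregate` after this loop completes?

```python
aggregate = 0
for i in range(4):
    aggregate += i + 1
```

Start at 0, add 1 to 4 = 10
`aggregate` takes the values: 0 → 1 → 3 → 6 → 10

Answer: 10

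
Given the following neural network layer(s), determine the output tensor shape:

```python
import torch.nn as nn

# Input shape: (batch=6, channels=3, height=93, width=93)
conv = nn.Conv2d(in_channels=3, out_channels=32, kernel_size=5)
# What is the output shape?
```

Input: (6, 3, 93, 93) -> Output: (6, 32, 89, 89)

Answer: (6, 32, 89, 89)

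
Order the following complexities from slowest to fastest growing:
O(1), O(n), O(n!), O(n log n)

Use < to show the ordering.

Ordered by growth rate: O(1) < O(n) < O(n log n) < O(n!)

Answer: O(1) < O(n) < O(n log n) < O(n!)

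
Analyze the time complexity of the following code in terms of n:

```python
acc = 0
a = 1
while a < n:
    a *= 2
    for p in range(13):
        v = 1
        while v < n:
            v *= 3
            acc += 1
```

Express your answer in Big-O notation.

Each loop level contributes: log n × 1 × log n. Multiplying the contributions gives O(log² n).

Answer: O(log² n)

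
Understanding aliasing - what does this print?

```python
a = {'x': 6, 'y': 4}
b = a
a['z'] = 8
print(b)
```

Key concept: dict aliasing.
Step by step:
`a = {'x': 6, 'y': 4}` → a = {'x': 6, 'y': 4}
`b = a` → b = {'x': 6, 'y': 4} (same object as a)
`a['z'] = 8` → a = {'x': 6, 'y': 4, 'z': 8} (same object as b); b = {'x': 6, 'y': 4, 'z': 8} (same object as a)
`print(b)` → prints {'x': 6, 'y': 4, 'z': 8}

Answer: {'x': 6, 'y': 4, 'z': 8}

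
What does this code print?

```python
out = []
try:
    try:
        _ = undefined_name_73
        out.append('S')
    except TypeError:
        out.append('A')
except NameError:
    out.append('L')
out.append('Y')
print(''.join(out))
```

Execution trace: 'L' (outer except NameError) → 'Y' (after the try/except). Output: LY

Answer: LY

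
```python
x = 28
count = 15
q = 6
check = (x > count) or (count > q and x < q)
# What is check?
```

Trace:
`x = 28` → x = 28
`count = 15` → count = 15
`q = 6` → q = 6
`check = (x > count) or (count > q and x < q)` → check = True
So check = True

Answer: True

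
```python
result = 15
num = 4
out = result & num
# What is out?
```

Trace:
`result = 15` → result = 15
`num = 4` → num = 4
`out = result & num` → out = 4
So out = 4

Answer: 4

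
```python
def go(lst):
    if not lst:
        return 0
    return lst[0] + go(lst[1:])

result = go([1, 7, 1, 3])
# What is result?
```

1 + 7 + 1 + 3 + 0 = 12

Answer: 12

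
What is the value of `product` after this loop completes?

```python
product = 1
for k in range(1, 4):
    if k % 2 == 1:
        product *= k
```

Product of odd numbers 1 to 3
`product` takes the values: 1 → 3

Answer: 3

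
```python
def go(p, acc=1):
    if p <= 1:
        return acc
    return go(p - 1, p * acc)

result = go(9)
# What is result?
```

Accumulator trace (n, acc): (9, 1) -> (8, 9) -> (7, 72) -> (6, 504) -> (5, 3024) -> (4, 15120) -> (3, 60480) -> (2, 181440) -> (1, 362880) -> return 362880

Answer: 362880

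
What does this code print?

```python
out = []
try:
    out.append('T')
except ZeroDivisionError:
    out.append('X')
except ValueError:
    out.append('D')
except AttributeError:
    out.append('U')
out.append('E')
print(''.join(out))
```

Execution trace: 'T' (try body, no exception) → 'E' (after the try/except). Output: TE

Answer: TE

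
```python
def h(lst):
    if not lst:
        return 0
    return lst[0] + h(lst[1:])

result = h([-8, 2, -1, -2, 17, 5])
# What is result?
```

(-8) + 2 + (-1) + (-2) + 17 + 5 + 0 = 13

Answer: 13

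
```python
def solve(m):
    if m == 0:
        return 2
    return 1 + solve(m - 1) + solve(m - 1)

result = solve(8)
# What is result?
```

solve(m) = 1 + 2·solve(m-1), solve(0)=2. Closed form: (2+1)·2^8 - 1 = 767.

Answer: 767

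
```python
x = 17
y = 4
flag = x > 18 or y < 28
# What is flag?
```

Trace:
`x = 17` → x = 17
`y = 4` → y = 4
`flag = x > 18 or y < 28` → flag = True
So flag = True

Answer: True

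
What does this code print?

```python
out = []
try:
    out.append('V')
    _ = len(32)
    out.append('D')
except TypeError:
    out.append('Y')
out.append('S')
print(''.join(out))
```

Execution trace: 'V' (try body) → 'Y' (except TypeError) → 'S' (after the try/except). Output: VYS

Answer: VYS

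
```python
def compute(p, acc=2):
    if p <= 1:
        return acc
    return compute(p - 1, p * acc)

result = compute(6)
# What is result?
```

Accumulator trace (n, acc): (6, 2) -> (5, 12) -> (4, 60) -> (3, 240) -> (2, 720) -> (1, 1440) -> return 1440

Answer: 1440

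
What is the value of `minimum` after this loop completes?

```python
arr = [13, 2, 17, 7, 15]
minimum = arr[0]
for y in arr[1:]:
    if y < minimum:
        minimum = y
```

Minimum of [13, 2, 17, 7, 15]
`minimum` takes the values: 13 → 2

Answer: 2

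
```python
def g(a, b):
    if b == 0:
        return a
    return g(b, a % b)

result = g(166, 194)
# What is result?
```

g(166, 194) -> g(194, 166) -> g(166, 28) -> g(28, 26) -> g(26, 2) -> g(2, 0) -> 2

Answer: 2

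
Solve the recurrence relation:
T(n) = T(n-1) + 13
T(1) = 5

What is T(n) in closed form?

Unrolling: T(n) = T(1) + 13·(n-1) = 5 + 13(n-1) = 13n - 8.

Answer: T(n) = 13n - 8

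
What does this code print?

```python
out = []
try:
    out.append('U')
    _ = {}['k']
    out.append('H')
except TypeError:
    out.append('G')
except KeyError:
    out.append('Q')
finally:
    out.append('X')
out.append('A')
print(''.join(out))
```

Execution trace: 'U' (try body) → 'Q' (except KeyError) → 'X' (finally) → 'A' (after the try/except). Output: UQXA

Answer: UQXA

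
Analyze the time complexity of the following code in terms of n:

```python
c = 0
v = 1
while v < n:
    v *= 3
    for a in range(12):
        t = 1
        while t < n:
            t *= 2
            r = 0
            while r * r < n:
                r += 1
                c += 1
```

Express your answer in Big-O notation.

Each loop level contributes: log n × 1 × log n × √n. Multiplying the contributions gives O(√n log² n).

Answer: O(√n log² n)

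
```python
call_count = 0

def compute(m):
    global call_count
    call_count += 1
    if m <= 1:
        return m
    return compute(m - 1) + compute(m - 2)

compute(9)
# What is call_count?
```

Calls(m) = 1 + Calls(m-1) + Calls(m-2); Calls(0)=Calls(1)=1. For m=9 this gives 109.

Answer: 109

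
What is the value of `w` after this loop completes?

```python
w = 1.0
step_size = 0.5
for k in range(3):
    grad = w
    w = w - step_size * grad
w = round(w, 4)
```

Gradient descent: w = 1.0 * (1 - 0.5)^3
`w` takes the values: 1.0 → 0.5 → 0.25 → 0.125

Answer: 0.125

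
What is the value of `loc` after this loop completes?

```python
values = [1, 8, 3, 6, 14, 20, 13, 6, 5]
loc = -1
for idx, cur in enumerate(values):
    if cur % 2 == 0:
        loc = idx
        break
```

First even number index in [1, 8, 3, 6, 14, 20, 13, 6, 5]
`loc` takes the values: -1 → 1

Answer: 1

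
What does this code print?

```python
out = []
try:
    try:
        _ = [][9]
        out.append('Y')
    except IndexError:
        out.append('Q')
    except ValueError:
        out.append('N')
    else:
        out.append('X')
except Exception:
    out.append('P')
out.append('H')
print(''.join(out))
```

Execution trace: 'Q' (inner except IndexError) → 'H' (after the try/except). Output: QH

Answer: QH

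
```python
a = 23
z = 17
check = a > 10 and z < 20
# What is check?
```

Trace:
`a = 23` → a = 23
`z = 17` → z = 17
`check = a > 10 and z < 20` → check = True
So check = True

Answer: True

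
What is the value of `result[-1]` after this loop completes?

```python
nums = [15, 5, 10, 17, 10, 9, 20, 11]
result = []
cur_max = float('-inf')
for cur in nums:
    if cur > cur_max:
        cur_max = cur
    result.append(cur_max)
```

Running max ends at 20
`result` takes the values: [] → [15] → [15, 15] → [15, 15, 15] → [15, 15, 15, 17] → [15, 15, 15, 17, 17] → [15, 15, 15, 17, 17, 17] → [15, 15, 15, 17, 17, 17, 20] → [15, 15, 15, 17, 17, 17, 20, 20]
So `result[-1]` = 20

Answer: 20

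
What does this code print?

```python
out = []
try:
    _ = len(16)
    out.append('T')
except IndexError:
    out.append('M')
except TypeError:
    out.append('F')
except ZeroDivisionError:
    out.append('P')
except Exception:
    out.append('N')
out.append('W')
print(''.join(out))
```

Execution trace: 'F' (except TypeError) → 'W' (after the try/except). Output: FW

Answer: FW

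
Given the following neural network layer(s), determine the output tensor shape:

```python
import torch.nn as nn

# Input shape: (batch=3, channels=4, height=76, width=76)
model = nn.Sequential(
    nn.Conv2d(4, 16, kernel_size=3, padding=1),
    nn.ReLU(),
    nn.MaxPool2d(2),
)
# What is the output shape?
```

Input: (3, 4, 76, 76) -> after Conv2d: (3, 16, 76, 76) -> after ReLU: (3, 16, 76, 76) -> Output: (3, 16, 38, 38)

Answer: (3, 16, 38, 38)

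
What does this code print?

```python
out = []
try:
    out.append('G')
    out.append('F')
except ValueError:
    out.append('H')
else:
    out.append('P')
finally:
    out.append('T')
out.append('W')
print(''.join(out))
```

Execution trace: 'G' (try body) → 'F' (try body, no exception) → 'P' (else) → 'T' (finally) → 'W' (after the try/except). Output: GFPTW

Answer: GFPTW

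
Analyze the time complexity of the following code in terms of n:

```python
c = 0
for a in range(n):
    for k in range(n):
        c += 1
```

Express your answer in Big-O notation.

Each loop level contributes: n × n. Multiplying the contributions gives O(n^2).

Answer: O(n^2)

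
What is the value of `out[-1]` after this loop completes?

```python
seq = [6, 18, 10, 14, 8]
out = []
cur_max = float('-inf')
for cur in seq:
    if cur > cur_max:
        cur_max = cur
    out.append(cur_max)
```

Running max ends at 18
`out` takes the values: [] → [6] → [6, 18] → [6, 18, 18] → [6, 18, 18, 18] → [6, 18, 18, 18, 18]
So `out[-1]` = 18

Answer: 18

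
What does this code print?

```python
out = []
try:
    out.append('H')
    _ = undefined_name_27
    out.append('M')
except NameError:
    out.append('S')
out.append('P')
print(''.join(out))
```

Execution trace: 'H' (try body) → 'S' (except NameError) → 'P' (after the try/except). Output: HSP

Answer: HSP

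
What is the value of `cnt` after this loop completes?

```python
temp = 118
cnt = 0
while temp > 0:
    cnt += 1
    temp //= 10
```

Count digits by repeated division by 10
`cnt` takes the values: 0 → 1 → 2 → 3

Answer: 3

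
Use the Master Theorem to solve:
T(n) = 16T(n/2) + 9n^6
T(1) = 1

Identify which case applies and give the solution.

a=16, b=2, f(n)=9n^6. log_2(16) = 4. Since c=6 > 4 and the regularity condition holds (16(n/2)^6 = (16/2^6)n^6 with 16/2^6 < 1), Case 3 applies: T(n) = Θ(f(n)) = O(n^6).

Answer: O(n^6) - Case 3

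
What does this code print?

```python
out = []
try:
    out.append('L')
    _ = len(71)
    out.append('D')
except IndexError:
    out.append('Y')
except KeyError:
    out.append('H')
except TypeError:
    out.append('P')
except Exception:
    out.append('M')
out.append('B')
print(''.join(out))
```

Execution trace: 'L' (try body) → 'P' (except TypeError) → 'B' (after the try/except). Output: LPB

Answer: LPB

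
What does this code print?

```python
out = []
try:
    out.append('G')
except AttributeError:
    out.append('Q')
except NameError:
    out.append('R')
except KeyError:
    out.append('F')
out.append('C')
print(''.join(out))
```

Execution trace: 'G' (try body, no exception) → 'C' (after the try/except). Output: GC

Answer: GC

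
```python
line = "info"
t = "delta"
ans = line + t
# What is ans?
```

Trace:
`line = "info"` → line = 'info'
`t = "delta"` → t = 'delta'
`ans = line + t` → ans = 'infodelta'
So ans = 'infodelta'

Answer: 'infodelta'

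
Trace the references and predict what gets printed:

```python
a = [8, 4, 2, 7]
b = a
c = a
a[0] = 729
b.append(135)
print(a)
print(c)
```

Key concept: multiple aliases.
Step by step:
`a = [8, 4, 2, 7]` → a = [8, 4, 2, 7]
`b = a` → b = [8, 4, 2, 7] (same object as a)
`c = a` → c = [8, 4, 2, 7] (same object as a, b)
`a[0] = 729` → a = [729, 4, 2, 7] (same object as b, c); b = [729, 4, 2, 7] (same object as a, c); c = [729, 4, 2, 7] (same object as a, b)
`b.append(135)` → a = [729, 4, 2, 7, 135] (same object as b, c); b = [729, 4, 2, 7, 135] (same object as a, c); c = [729, 4, 2, 7, 135] (same object as a, b)
`print(a)` → prints [729, 4, 2, 7, 135]
`print(c)` → prints [729, 4, 2, 7, 135]

Answer:
[729, 4, 2, 7, 135]
[729, 4, 2, 7, 135]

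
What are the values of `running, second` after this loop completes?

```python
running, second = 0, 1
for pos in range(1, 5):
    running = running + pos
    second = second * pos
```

Sum and factorial of 1 to 4
`running, second` takes the values: (0, 1) → (1, 1) → (3, 1) → (3, 2) → (6, 2) → (6, 6) → (10, 6) → (10, 24)

Answer: 10, 24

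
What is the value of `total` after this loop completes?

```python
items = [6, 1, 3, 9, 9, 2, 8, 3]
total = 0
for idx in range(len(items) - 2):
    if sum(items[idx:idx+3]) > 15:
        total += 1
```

Count windows with sum > 15
`total` takes the values: 0 → 1 → 2 → 3

Answer: 3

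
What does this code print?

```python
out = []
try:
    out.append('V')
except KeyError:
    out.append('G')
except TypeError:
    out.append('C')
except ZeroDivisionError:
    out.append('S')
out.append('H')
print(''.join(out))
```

Execution trace: 'V' (try body, no exception) → 'H' (after the try/except). Output: VH

Answer: VH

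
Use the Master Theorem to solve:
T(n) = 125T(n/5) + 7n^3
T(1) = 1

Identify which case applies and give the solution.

a=125, b=5, f(n)=7n^3. log_5(125) = 3. Since c=3 = 3, Case 2 applies: T(n) = Θ(n^log_b(a) · log n) = O(n^3 log n).

Answer: O(n^3 log n) - Case 2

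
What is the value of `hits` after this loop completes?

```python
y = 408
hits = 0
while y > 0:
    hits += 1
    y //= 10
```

Count digits by repeated division by 10
`hits` takes the values: 0 → 1 → 2 → 3

Answer: 3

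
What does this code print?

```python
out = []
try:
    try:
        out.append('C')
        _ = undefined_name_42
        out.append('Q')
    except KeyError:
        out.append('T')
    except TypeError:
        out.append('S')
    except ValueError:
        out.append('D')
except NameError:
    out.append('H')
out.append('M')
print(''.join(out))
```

Execution trace: 'C' (try body) → 'H' (outer except NameError) → 'M' (after the try/except). Output: CHM

Answer: CHM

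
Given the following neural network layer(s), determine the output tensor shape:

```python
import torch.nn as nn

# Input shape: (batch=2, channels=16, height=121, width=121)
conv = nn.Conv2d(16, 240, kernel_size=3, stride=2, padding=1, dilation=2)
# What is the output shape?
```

Input: (2, 16, 121, 121) -> Output: (2, 240, 60, 60)

Answer: (2, 240, 60, 60)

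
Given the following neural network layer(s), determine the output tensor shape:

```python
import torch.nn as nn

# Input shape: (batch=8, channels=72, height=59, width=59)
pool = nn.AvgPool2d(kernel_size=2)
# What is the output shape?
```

Input: (8, 72, 59, 59) -> Output: (8, 72, 29, 29)

Answer: (8, 72, 29, 29)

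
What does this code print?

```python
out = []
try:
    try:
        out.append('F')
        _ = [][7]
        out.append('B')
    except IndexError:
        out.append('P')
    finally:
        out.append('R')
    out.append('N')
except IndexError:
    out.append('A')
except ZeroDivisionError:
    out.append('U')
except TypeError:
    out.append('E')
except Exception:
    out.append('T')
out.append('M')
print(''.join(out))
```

Execution trace: 'F' (inner try body) → 'P' (inner except IndexError) → 'R' (inner finally) → 'N' (try body, no exception) → 'M' (after the try/except). Output: FPRNM

Answer: FPRNM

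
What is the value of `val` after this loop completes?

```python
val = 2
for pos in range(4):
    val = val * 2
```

Multiply by 2, 4 times: 2 * 2^4 = 32
`val` takes the values: 2 → 4 → 8 → 16 → 32

Answer: 32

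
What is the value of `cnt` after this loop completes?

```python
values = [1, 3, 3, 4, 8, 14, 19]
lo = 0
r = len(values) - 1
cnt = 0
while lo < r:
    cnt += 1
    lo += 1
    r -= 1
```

Iterations until pointers meet (list length 7)
`cnt` takes the values: 0 → 1 → 2 → 3

Answer: 3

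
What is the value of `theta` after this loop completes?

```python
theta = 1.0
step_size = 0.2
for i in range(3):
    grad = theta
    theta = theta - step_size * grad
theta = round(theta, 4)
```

Gradient descent: w = 1.0 * (1 - 0.2)^3
`theta` takes the values: 1.0 → 0.8 → 0.64 → 0.512

Answer: 0.512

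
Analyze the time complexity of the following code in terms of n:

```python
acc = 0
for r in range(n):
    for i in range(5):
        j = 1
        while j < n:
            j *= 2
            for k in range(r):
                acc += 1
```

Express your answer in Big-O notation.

Each loop level contributes: n × 1 × log n × n. Multiplying the contributions gives O(n^2 log n).

Answer: O(n^2 log n)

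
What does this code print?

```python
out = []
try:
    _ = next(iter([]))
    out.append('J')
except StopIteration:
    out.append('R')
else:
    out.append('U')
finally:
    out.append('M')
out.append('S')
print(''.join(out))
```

Execution trace: 'R' (except StopIteration) → 'M' (finally) → 'S' (after the try/except). Output: RMS

Answer: RMS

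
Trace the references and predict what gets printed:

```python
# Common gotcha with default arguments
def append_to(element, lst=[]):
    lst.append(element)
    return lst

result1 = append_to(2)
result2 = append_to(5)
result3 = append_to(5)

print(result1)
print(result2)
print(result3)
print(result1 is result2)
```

Key concept: mutable default argument gotcha.
Step by step:
`result1 = append_to(2)` → result1 = [2]
`result2 = append_to(5)` → result1 = [2, 5] (same object as result2); result2 = [2, 5] (same object as result1)
`result3 = append_to(5)` → result1 = [2, 5, 5] (same object as result2, result3); result2 = [2, 5, 5] (same object as result1, result3); result3 = [2, 5, 5] (same object as result1, result2)
`print(result1)` → prints [2, 5, 5]
`print(result2)` → prints [2, 5, 5]
`print(result3)` → prints [2, 5, 5]
`print(result1 is result2)` → prints True

Answer:
[2, 5, 5]
[2, 5, 5]
[2, 5, 5]
True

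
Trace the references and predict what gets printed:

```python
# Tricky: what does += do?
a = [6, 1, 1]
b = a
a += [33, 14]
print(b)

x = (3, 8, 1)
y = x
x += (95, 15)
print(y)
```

Key concept: += behavior differs for mutable vs immutable.
Step by step:
`a = [6, 1, 1]` → a = [6, 1, 1]
`b = a` → b = [6, 1, 1] (same object as a)
`a += [33, 14]` → a = [6, 1, 1, 33, 14] (same object as b); b = [6, 1, 1, 33, 14] (same object as a)
`print(b)` → prints [6, 1, 1, 33, 14]
`x = (3, 8, 1)` → x = (3, 8, 1)
`y = x` → y = (3, 8, 1)
`x += (95, 15)` → x = (3, 8, 1, 95, 15)
`print(y)` → prints (3, 8, 1)

Answer:
[6, 1, 1, 33, 14]
(3, 8, 1)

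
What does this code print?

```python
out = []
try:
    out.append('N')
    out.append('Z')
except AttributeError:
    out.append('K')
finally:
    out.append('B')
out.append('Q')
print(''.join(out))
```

Execution trace: 'N' (try body) → 'Z' (try body, no exception) → 'B' (finally) → 'Q' (after the try/except). Output: NZBQ

Answer: NZBQ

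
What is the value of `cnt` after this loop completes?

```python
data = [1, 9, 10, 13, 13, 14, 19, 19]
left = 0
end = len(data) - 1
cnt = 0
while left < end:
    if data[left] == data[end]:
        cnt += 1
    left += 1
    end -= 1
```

Count matching pairs from ends
`cnt` takes the values: 0 → 1

Answer: 1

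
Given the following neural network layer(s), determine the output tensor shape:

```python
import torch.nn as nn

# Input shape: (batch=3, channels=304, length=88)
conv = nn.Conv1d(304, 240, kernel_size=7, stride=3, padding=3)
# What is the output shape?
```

Input: (3, 304, 88) -> Output: (3, 240, 30)

Answer: (3, 240, 30)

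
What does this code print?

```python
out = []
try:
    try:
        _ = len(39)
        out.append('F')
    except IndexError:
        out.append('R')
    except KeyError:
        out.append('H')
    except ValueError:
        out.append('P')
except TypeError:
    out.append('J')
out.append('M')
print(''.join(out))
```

Execution trace: 'J' (outer except TypeError) → 'M' (after the try/except). Output: JM

Answer: JM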